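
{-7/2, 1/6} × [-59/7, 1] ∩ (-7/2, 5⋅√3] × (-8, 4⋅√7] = {1/6} × (-8, 1]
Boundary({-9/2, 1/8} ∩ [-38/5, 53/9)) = {-9/2, 1/8}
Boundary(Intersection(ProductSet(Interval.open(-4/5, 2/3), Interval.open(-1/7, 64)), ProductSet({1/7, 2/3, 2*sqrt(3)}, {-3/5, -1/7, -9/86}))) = ProductSet({1/7}, {-9/86})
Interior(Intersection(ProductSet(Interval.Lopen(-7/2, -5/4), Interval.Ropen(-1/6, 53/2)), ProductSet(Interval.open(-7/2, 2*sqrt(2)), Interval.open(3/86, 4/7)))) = ProductSet(Interval.open(-7/2, -5/4), Interval.open(3/86, 4/7))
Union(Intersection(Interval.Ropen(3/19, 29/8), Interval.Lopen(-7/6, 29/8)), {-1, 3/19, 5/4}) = Union({-1}, Interval.Ropen(3/19, 29/8))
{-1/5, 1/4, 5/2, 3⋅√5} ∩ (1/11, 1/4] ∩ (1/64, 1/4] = {1/4}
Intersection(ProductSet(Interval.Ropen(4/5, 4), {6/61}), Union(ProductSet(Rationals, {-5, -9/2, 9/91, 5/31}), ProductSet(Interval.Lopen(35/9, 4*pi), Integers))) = EmptySet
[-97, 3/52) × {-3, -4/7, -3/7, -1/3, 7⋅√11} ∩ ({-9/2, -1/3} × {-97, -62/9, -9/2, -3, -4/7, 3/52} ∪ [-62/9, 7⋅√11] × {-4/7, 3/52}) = ({-9/2, -1/3} × {-3, -4/7}) ∪ ([-62/9, 3/52) × {-4/7})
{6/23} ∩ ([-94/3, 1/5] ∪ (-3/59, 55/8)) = {6/23}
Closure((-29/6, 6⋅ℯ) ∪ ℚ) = ℚ ∪ (-∞, ∞)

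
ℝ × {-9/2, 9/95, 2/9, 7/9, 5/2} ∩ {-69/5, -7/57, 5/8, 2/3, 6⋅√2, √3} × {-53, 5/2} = {-69/5, -7/57, 5/8, 2/3, 6⋅√2, √3} × {5/2}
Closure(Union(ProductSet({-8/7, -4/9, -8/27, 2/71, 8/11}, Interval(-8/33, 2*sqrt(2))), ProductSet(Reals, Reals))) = ProductSet(Reals, Reals)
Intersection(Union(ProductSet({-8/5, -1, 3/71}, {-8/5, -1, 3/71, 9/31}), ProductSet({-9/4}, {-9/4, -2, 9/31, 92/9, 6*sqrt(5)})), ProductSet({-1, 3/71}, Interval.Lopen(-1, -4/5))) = EmptySet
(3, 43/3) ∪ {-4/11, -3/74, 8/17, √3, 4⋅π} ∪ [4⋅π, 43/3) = {-4/11, -3/74, 8/17, √3} ∪ (3, 43/3)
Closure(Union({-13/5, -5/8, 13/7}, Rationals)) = Reals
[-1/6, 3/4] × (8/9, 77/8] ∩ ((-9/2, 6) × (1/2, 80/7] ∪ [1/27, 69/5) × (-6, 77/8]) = [-1/6, 3/4] × (8/9, 77/8]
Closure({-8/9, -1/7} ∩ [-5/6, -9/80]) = {-1/7}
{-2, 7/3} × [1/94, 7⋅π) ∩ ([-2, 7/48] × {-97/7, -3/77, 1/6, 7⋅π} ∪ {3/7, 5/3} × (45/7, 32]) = {-2} × {1/6}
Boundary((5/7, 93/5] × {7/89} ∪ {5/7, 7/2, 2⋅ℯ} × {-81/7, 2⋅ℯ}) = ([5/7, 93/5] × {7/89}) ∪ ({5/7, 7/2, 2⋅ℯ} × {-81/7, 2⋅ℯ})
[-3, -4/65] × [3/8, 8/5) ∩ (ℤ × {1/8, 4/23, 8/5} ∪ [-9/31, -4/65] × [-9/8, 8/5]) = [-9/31, -4/65] × [3/8, 8/5)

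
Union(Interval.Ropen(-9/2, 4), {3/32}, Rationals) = Union(Interval(-9/2, 4), Rationals)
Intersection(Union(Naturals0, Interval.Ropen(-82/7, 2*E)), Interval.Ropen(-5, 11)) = Union(Interval.Ropen(-5, 2*E), Range(0, 11, 1))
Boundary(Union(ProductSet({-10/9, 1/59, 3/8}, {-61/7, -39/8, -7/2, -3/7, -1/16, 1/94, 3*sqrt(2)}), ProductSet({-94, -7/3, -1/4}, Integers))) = Union(ProductSet({-94, -7/3, -1/4}, Integers), ProductSet({-10/9, 1/59, 3/8}, {-61/7, -39/8, -7/2, -3/7, -1/16, 1/94, 3*sqrt(2)}))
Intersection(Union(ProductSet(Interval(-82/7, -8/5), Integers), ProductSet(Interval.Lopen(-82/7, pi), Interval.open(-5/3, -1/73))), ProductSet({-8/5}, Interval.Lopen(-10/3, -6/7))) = ProductSet({-8/5}, Union(Interval.Lopen(-5/3, -6/7), Range(-3, 0, 1)))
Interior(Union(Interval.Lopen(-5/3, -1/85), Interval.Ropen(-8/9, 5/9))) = Interval.open(-5/3, 5/9)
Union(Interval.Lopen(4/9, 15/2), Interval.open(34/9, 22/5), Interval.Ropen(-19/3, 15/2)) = Interval(-19/3, 15/2)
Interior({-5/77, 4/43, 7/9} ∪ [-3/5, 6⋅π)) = (-3/5, 6⋅π)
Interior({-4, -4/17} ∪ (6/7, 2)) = (6/7, 2)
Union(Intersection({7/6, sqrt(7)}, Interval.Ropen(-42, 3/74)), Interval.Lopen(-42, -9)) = Interval.Lopen(-42, -9)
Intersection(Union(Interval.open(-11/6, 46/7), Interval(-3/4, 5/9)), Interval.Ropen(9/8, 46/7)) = Interval.Ropen(9/8, 46/7)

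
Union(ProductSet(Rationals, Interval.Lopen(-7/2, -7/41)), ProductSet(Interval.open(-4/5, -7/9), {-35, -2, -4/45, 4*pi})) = Union(ProductSet(Interval.open(-4/5, -7/9), {-35, -2, -4/45, 4*pi}), ProductSet(Rationals, Interval.Lopen(-7/2, -7/41)))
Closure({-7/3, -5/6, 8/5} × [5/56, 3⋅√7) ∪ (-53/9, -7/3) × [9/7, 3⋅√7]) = ({-7/3, -5/6, 8/5} × [5/56, 3⋅√7]) ∪ ([-53/9, -7/3] × [9/7, 3⋅√7])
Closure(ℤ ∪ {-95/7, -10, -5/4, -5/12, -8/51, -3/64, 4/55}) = ℤ ∪ {-95/7, -5/4, -5/12, -8/51, -3/64, 4/55}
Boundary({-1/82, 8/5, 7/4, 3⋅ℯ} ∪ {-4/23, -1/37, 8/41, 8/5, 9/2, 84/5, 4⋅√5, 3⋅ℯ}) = {-4/23, -1/37, -1/82, 8/41, 8/5, 7/4, 9/2, 84/5, 4⋅√5, 3⋅ℯ}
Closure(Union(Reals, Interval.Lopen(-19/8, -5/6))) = Interval(-oo, oo)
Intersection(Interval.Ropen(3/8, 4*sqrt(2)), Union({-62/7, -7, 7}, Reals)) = Interval.Ropen(3/8, 4*sqrt(2))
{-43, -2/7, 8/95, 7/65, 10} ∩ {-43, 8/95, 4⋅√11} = {-43, 8/95}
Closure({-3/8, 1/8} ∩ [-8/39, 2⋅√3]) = {1/8}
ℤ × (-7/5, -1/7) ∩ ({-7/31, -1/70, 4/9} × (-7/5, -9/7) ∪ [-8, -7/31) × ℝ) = {-8, -7, …, -1} × (-7/5, -1/7)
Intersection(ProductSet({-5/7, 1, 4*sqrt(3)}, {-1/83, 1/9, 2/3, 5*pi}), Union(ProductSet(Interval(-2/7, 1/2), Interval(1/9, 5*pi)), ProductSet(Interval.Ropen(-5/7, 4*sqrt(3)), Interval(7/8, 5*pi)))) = ProductSet({-5/7, 1}, {5*pi})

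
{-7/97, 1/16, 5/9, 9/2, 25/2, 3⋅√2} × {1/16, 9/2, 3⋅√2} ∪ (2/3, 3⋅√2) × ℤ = ((2/3, 3⋅√2) × ℤ) ∪ ({-7/97, 1/16, 5/9, 9/2, 25/2, 3⋅√2} × {1/16, 9/2, 3⋅√2})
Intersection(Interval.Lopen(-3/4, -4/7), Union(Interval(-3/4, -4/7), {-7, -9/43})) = Interval.Lopen(-3/4, -4/7)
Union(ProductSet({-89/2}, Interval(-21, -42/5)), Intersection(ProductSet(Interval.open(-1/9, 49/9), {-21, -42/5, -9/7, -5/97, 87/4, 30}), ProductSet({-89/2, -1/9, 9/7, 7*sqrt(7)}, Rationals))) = Union(ProductSet({-89/2}, Interval(-21, -42/5)), ProductSet({9/7}, {-21, -42/5, -9/7, -5/97, 87/4, 30}))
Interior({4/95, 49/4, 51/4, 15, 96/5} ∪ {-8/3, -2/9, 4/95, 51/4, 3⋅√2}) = ∅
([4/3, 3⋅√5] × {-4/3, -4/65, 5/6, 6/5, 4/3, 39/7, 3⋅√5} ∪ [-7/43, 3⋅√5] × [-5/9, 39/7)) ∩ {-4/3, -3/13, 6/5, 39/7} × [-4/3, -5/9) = {39/7} × {-4/3}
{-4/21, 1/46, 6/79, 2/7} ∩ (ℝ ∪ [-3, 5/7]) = {-4/21, 1/46, 6/79, 2/7}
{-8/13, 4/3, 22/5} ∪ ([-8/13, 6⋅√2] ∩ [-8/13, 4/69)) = [-8/13, 4/69) ∪ {4/3, 22/5}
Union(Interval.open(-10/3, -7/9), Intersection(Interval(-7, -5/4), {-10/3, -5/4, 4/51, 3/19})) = Interval.Ropen(-10/3, -7/9)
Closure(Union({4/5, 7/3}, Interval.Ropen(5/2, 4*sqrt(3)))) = Union({4/5, 7/3}, Interval(5/2, 4*sqrt(3)))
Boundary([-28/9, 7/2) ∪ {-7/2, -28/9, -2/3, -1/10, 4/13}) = {-7/2, -28/9, 7/2}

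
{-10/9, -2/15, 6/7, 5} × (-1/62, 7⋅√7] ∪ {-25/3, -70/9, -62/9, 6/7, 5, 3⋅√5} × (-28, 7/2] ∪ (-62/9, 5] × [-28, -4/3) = ((-62/9, 5] × [-28, -4/3)) ∪ ({-10/9, -2/15, 6/7, 5} × (-1/62, 7⋅√7]) ∪ ({-25/3, -70/9, -62/9, 6/7, 5, 3⋅√5} × (-28, 7/2])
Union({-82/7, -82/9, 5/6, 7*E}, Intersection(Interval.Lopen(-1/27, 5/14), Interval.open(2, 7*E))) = {-82/7, -82/9, 5/6, 7*E}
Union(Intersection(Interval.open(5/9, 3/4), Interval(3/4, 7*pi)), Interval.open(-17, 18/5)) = Interval.open(-17, 18/5)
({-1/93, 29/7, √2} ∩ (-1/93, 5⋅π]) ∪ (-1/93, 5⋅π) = (-1/93, 5⋅π)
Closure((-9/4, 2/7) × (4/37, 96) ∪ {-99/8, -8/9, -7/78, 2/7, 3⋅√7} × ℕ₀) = ({-9/4, 2/7} × [4/37, 96]) ∪ ([-9/4, 2/7] × {4/37, 96}) ∪ ((-9/4, 2/7) × (4/37, 96)) ∪ ({-99/8, -8/9, -7/78, 2/7, 3⋅√7} × ℕ₀)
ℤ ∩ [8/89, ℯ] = {1, 2}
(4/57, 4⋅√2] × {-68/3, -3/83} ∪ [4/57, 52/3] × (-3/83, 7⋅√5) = ((4/57, 4⋅√2] × {-68/3, -3/83}) ∪ ([4/57, 52/3] × (-3/83, 7⋅√5))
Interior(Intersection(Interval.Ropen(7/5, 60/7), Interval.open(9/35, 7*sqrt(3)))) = Interval.open(7/5, 60/7)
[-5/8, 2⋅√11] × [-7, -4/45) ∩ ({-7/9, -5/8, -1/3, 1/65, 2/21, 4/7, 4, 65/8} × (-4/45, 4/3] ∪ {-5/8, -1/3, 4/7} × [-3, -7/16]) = {-5/8, -1/3, 4/7} × [-3, -7/16]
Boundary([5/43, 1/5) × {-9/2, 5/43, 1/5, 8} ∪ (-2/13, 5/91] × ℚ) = ([-2/13, 5/91] × ℝ) ∪ ([5/43, 1/5] × {-9/2, 5/43, 1/5, 8})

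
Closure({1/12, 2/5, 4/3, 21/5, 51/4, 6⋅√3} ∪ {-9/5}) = {-9/5, 1/12, 2/5, 4/3, 21/5, 51/4, 6⋅√3}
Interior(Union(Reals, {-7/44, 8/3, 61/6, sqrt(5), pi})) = Reals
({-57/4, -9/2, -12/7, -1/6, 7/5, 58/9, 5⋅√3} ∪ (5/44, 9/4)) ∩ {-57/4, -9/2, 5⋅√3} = {-57/4, -9/2, 5⋅√3}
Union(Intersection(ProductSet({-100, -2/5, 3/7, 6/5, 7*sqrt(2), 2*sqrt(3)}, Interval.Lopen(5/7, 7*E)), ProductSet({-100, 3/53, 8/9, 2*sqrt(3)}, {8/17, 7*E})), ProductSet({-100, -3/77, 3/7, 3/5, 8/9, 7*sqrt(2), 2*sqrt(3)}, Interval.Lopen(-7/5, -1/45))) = Union(ProductSet({-100, 2*sqrt(3)}, {7*E}), ProductSet({-100, -3/77, 3/7, 3/5, 8/9, 7*sqrt(2), 2*sqrt(3)}, Interval.Lopen(-7/5, -1/45)))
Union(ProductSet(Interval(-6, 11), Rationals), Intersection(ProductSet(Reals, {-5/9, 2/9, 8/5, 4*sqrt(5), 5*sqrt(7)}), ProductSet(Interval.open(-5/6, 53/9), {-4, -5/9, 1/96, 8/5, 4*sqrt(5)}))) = Union(ProductSet(Interval(-6, 11), Rationals), ProductSet(Interval.open(-5/6, 53/9), {-5/9, 8/5, 4*sqrt(5)}))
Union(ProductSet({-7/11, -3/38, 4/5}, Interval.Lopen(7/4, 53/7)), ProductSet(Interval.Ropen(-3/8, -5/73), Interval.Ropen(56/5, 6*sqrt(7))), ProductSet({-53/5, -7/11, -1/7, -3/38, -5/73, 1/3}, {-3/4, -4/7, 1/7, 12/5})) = Union(ProductSet({-7/11, -3/38, 4/5}, Interval.Lopen(7/4, 53/7)), ProductSet({-53/5, -7/11, -1/7, -3/38, -5/73, 1/3}, {-3/4, -4/7, 1/7, 12/5}), ProductSet(Interval.Ropen(-3/8, -5/73), Interval.Ropen(56/5, 6*sqrt(7))))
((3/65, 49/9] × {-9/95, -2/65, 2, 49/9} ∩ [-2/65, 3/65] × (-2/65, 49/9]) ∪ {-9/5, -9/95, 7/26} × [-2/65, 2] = {-9/5, -9/95, 7/26} × [-2/65, 2]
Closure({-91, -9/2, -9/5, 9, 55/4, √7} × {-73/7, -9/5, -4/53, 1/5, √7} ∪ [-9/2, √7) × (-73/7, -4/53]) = ({-9/2, √7} × [-73/7, -4/53]) ∪ ([-9/2, √7] × {-73/7, -4/53}) ∪ ([-9/2, √7) × (-73/7, -4/53]) ∪ ({-91, -9/2, -9/5, 9, 55/4, √7} × {-73/7, -9/5, -4/53, 1/5, √7})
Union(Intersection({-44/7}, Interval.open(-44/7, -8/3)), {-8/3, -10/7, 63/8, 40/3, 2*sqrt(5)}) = {-8/3, -10/7, 63/8, 40/3, 2*sqrt(5)}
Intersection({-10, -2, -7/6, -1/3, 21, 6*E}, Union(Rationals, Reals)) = {-10, -2, -7/6, -1/3, 21, 6*E}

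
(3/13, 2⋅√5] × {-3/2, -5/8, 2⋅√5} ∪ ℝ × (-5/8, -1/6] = (ℝ × (-5/8, -1/6]) ∪ ((3/13, 2⋅√5] × {-3/2, -5/8, 2⋅√5})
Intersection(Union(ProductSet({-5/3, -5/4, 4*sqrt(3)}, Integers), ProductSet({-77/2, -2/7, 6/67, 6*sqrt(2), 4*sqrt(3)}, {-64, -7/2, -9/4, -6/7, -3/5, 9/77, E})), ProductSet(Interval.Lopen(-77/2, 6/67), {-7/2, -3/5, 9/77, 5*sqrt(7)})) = ProductSet({-2/7, 6/67}, {-7/2, -3/5, 9/77})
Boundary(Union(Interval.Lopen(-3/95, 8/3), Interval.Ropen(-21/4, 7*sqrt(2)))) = {-21/4, 7*sqrt(2)}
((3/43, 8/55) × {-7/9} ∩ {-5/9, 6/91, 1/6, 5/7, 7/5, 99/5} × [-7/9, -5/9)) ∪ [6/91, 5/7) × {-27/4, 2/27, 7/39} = [6/91, 5/7) × {-27/4, 2/27, 7/39}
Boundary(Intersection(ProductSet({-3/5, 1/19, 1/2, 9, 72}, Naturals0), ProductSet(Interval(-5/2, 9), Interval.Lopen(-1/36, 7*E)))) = ProductSet({-3/5, 1/19, 1/2, 9}, Range(0, 20, 1))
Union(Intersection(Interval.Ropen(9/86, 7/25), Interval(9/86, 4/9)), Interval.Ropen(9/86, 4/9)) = Interval.Ropen(9/86, 4/9)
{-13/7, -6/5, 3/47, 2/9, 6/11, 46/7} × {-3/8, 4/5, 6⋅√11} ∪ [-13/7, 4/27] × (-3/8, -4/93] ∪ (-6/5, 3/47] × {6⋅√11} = ([-13/7, 4/27] × (-3/8, -4/93]) ∪ ((-6/5, 3/47] × {6⋅√11}) ∪ ({-13/7, -6/5, 3/47, 2/9, 6/11, 46/7} × {-3/8, 4/5, 6⋅√11})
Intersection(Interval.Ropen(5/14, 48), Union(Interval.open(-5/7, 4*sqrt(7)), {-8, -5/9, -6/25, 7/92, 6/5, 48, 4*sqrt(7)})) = Interval(5/14, 4*sqrt(7))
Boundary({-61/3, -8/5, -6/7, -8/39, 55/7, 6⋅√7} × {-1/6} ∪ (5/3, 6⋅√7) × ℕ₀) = ([5/3, 6⋅√7] × ℕ₀) ∪ ({-61/3, -8/5, -6/7, -8/39, 55/7, 6⋅√7} × {-1/6})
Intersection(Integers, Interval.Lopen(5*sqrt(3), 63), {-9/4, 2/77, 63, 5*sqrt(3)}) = {63}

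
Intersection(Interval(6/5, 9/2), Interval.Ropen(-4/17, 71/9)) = Interval(6/5, 9/2)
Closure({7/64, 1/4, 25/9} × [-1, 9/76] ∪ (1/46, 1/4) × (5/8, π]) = ({1/46, 1/4} × [5/8, π]) ∪ ([1/46, 1/4] × {5/8, π}) ∪ ({7/64, 1/4, 25/9} × [-1, 9/76]) ∪ ((1/46, 1/4) × (5/8, π])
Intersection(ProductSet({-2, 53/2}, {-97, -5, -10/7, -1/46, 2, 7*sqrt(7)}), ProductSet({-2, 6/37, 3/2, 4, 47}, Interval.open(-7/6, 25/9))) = ProductSet({-2}, {-1/46, 2})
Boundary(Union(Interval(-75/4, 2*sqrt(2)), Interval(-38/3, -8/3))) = {-75/4, 2*sqrt(2)}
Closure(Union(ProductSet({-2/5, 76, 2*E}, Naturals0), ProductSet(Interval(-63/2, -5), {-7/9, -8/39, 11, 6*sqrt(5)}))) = Union(ProductSet({-2/5, 76, 2*E}, Naturals0), ProductSet(Interval(-63/2, -5), {-7/9, -8/39, 11, 6*sqrt(5)}))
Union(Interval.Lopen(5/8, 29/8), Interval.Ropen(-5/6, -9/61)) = Union(Interval.Ropen(-5/6, -9/61), Interval.Lopen(5/8, 29/8))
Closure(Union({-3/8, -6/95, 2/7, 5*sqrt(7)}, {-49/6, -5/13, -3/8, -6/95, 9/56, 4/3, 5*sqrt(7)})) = {-49/6, -5/13, -3/8, -6/95, 9/56, 2/7, 4/3, 5*sqrt(7)}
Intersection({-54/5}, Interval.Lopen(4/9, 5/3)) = EmptySet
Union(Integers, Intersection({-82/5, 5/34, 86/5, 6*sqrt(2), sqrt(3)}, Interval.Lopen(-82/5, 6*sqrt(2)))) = Union({5/34, 6*sqrt(2), sqrt(3)}, Integers)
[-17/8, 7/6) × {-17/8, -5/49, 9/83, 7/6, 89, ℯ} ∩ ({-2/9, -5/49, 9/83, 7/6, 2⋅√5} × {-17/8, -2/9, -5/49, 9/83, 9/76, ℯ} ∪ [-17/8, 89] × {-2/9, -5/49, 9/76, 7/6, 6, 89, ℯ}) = ({-2/9, -5/49, 9/83} × {-17/8, -5/49, 9/83, ℯ}) ∪ ([-17/8, 7/6) × {-5/49, 7/6, 89, ℯ})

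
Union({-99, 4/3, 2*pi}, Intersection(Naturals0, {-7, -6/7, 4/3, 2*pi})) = {-99, 4/3, 2*pi}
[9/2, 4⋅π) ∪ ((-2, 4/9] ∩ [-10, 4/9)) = (-2, 4/9) ∪ [9/2, 4⋅π)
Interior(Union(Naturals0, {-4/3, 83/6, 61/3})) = EmptySet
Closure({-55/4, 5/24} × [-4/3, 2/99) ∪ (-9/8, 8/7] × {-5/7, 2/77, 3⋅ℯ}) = ({-55/4, 5/24} × [-4/3, 2/99]) ∪ ([-9/8, 8/7] × {-5/7, 2/77, 3⋅ℯ})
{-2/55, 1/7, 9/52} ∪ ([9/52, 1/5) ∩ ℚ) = {-2/55, 1/7} ∪ (ℚ ∩ [9/52, 1/5))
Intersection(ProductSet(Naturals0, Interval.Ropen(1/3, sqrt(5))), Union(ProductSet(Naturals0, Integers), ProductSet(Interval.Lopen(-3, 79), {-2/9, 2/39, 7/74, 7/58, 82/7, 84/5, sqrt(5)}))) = ProductSet(Naturals0, Range(1, 3, 1))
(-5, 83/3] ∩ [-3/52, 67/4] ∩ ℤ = {0, 1, …, 16}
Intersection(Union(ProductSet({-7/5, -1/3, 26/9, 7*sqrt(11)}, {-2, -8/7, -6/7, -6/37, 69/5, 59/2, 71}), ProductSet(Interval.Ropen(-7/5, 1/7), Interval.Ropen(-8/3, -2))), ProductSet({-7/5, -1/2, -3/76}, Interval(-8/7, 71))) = ProductSet({-7/5}, {-8/7, -6/7, -6/37, 69/5, 59/2, 71})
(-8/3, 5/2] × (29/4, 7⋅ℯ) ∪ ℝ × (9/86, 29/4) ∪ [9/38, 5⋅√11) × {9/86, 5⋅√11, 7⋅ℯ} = (ℝ × (9/86, 29/4)) ∪ ((-8/3, 5/2] × (29/4, 7⋅ℯ)) ∪ ([9/38, 5⋅√11) × {9/86, 5⋅√11, 7⋅ℯ})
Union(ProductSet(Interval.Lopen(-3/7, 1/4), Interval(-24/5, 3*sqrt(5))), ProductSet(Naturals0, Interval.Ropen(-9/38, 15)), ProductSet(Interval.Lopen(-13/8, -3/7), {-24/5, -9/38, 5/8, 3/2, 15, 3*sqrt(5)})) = Union(ProductSet(Interval.Lopen(-13/8, -3/7), {-24/5, -9/38, 5/8, 3/2, 15, 3*sqrt(5)}), ProductSet(Interval.Lopen(-3/7, 1/4), Interval(-24/5, 3*sqrt(5))), ProductSet(Naturals0, Interval.Ropen(-9/38, 15)))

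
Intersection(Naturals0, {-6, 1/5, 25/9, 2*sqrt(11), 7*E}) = EmptySet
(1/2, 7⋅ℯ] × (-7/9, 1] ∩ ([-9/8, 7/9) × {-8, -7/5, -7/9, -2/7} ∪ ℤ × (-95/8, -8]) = (1/2, 7/9) × {-2/7}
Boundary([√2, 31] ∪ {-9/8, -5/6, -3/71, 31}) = {-9/8, -5/6, -3/71, 31, √2}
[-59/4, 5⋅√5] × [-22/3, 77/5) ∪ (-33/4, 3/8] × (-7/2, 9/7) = [-59/4, 5⋅√5] × [-22/3, 77/5)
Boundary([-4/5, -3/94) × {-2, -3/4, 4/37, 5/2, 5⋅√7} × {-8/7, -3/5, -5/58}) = [-4/5, -3/94] × {-2, -3/4, 4/37, 5/2, 5⋅√7} × {-8/7, -3/5, -5/58}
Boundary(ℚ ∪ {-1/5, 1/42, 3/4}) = ℝ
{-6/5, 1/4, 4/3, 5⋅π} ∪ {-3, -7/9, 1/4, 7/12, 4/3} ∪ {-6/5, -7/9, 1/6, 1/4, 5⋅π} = {-3, -6/5, -7/9, 1/6, 1/4, 7/12, 4/3, 5⋅π}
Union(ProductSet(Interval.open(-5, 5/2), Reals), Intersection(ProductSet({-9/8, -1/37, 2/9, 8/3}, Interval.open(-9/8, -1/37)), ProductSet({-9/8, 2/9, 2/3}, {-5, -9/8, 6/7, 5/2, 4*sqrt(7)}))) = ProductSet(Interval.open(-5, 5/2), Reals)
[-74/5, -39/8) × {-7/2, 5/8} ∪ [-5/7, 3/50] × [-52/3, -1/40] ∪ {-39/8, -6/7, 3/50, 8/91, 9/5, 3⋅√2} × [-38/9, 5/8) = ([-74/5, -39/8) × {-7/2, 5/8}) ∪ ([-5/7, 3/50] × [-52/3, -1/40]) ∪ ({-39/8, -6/7, 3/50, 8/91, 9/5, 3⋅√2} × [-38/9, 5/8))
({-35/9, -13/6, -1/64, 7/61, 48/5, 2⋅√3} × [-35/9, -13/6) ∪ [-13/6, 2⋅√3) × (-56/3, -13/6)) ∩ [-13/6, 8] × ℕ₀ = ∅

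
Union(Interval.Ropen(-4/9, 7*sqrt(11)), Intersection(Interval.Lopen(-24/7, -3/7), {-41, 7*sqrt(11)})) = Interval.Ropen(-4/9, 7*sqrt(11))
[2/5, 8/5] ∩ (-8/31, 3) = [2/5, 8/5]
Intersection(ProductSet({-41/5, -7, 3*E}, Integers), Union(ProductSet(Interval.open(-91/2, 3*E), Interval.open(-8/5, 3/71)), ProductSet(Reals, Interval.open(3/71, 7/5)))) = Union(ProductSet({-41/5, -7}, Range(-1, 1, 1)), ProductSet({-41/5, -7, 3*E}, Range(1, 2, 1)))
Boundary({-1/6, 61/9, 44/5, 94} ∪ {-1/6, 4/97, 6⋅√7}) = {-1/6, 4/97, 61/9, 44/5, 94, 6⋅√7}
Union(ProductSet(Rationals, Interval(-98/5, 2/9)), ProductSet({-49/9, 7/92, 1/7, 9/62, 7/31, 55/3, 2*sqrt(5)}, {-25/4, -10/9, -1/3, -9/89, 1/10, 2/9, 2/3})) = Union(ProductSet({-49/9, 7/92, 1/7, 9/62, 7/31, 55/3, 2*sqrt(5)}, {-25/4, -10/9, -1/3, -9/89, 1/10, 2/9, 2/3}), ProductSet(Rationals, Interval(-98/5, 2/9)))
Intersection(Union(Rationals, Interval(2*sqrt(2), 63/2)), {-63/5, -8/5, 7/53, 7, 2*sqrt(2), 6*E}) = {-63/5, -8/5, 7/53, 7, 2*sqrt(2), 6*E}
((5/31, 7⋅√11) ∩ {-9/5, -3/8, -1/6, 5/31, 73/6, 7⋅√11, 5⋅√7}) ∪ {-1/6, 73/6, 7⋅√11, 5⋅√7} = {-1/6, 73/6, 7⋅√11, 5⋅√7}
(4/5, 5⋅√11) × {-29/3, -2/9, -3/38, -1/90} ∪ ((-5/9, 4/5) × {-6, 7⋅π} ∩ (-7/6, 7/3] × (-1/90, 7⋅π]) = ((-5/9, 4/5) × {7⋅π}) ∪ ((4/5, 5⋅√11) × {-29/3, -2/9, -3/38, -1/90})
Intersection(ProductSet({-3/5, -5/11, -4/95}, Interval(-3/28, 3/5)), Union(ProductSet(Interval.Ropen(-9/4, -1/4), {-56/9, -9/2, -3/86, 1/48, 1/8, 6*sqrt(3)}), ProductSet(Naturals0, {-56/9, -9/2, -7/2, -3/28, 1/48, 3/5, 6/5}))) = ProductSet({-3/5, -5/11}, {-3/86, 1/48, 1/8})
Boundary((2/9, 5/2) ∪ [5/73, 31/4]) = {5/73, 31/4}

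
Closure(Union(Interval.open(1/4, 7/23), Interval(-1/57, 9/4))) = Interval(-1/57, 9/4)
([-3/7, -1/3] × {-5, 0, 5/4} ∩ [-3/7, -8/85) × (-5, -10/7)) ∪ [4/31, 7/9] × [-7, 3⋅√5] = [4/31, 7/9] × [-7, 3⋅√5]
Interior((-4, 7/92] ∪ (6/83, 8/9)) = (-4, 8/9)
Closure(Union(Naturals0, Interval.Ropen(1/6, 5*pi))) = Union(Complement(Naturals0, Interval.open(1/6, 5*pi)), Interval(1/6, 5*pi), Naturals0)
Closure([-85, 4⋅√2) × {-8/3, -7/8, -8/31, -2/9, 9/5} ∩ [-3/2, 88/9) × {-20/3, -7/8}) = [-3/2, 4⋅√2] × {-7/8}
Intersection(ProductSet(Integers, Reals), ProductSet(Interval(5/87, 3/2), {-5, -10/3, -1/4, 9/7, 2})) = ProductSet(Range(1, 2, 1), {-5, -10/3, -1/4, 9/7, 2})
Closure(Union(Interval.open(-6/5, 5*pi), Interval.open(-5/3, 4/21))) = Interval(-5/3, 5*pi)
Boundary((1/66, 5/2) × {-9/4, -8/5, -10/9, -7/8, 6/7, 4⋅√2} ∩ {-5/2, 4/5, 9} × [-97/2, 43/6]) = {4/5} × {-9/4, -8/5, -10/9, -7/8, 6/7, 4⋅√2}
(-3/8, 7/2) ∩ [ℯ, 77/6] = [ℯ, 7/2)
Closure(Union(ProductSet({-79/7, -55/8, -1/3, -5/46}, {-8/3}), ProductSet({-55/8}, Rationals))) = Union(ProductSet({-55/8}, Reals), ProductSet({-79/7, -55/8, -1/3, -5/46}, {-8/3}))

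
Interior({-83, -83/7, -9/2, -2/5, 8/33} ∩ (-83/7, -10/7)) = ∅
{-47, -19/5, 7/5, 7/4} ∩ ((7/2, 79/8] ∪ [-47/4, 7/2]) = {-19/5, 7/5, 7/4}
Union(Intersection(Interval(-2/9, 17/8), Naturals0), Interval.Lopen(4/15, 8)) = Union(Interval.Lopen(4/15, 8), Range(0, 3, 1))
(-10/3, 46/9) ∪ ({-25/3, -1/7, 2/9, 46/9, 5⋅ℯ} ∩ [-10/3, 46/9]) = (-10/3, 46/9]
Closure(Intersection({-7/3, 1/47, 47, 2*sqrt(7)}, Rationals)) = {-7/3, 1/47, 47}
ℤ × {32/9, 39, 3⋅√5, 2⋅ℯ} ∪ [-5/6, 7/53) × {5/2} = ([-5/6, 7/53) × {5/2}) ∪ (ℤ × {32/9, 39, 3⋅√5, 2⋅ℯ})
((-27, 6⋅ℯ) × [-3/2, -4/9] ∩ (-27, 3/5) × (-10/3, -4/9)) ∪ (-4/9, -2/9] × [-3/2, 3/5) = ((-27, 3/5) × [-3/2, -4/9)) ∪ ((-4/9, -2/9] × [-3/2, 3/5))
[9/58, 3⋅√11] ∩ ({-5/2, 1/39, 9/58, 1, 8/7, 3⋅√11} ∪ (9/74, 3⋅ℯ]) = [9/58, 3⋅ℯ] ∪ {3⋅√11}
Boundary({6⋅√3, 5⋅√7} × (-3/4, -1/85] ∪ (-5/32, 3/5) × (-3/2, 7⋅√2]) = ({-5/32, 3/5} × [-3/2, 7⋅√2]) ∪ ([-5/32, 3/5] × {-3/2, 7⋅√2}) ∪ ({6⋅√3, 5⋅√7} × [-3/4, -1/85])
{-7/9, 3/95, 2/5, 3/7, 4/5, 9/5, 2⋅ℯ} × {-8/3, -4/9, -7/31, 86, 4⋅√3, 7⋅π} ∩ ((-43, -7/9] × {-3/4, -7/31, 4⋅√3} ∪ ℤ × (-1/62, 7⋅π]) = {-7/9} × {-7/31, 4⋅√3}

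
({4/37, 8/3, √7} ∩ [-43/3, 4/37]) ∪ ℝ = ℝ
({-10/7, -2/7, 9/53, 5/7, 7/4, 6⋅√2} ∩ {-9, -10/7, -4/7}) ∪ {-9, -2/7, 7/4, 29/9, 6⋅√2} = {-9, -10/7, -2/7, 7/4, 29/9, 6⋅√2}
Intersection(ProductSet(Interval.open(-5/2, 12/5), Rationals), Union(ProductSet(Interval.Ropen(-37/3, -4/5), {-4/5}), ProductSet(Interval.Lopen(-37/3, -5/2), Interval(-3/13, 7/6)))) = ProductSet(Interval.open(-5/2, -4/5), {-4/5})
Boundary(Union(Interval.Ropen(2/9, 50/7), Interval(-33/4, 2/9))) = {-33/4, 50/7}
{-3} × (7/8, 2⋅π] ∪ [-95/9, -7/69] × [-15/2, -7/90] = ({-3} × (7/8, 2⋅π]) ∪ ([-95/9, -7/69] × [-15/2, -7/90])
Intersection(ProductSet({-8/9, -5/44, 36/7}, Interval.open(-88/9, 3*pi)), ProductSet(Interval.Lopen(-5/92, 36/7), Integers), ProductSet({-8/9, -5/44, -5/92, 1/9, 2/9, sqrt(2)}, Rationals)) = EmptySet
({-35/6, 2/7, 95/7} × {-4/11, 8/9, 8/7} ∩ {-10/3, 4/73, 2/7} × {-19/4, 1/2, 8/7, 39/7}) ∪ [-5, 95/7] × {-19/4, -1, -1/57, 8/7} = [-5, 95/7] × {-19/4, -1, -1/57, 8/7}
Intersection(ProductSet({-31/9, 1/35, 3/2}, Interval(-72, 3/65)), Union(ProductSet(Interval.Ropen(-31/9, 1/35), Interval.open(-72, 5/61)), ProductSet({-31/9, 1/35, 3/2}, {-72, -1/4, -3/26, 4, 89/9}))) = Union(ProductSet({-31/9}, Interval.Lopen(-72, 3/65)), ProductSet({-31/9, 1/35, 3/2}, {-72, -1/4, -3/26}))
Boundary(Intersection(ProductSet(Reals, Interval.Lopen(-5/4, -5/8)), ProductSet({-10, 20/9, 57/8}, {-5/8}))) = ProductSet({-10, 20/9, 57/8}, {-5/8})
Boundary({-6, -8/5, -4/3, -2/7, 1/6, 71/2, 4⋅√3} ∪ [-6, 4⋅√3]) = {-6, 71/2, 4⋅√3}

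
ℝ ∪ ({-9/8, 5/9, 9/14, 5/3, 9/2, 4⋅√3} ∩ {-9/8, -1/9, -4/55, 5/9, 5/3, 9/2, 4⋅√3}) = ℝ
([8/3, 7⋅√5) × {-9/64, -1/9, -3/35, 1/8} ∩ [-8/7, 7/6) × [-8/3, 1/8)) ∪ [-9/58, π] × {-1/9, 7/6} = [-9/58, π] × {-1/9, 7/6}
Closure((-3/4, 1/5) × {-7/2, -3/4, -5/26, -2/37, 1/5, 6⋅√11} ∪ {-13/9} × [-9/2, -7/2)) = ({-13/9} × [-9/2, -7/2]) ∪ ([-3/4, 1/5] × {-7/2, -3/4, -5/26, -2/37, 1/5, 6⋅√11})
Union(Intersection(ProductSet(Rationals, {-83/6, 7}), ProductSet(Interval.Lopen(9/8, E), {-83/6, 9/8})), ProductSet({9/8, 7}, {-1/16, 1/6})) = Union(ProductSet({9/8, 7}, {-1/16, 1/6}), ProductSet(Intersection(Interval.Lopen(9/8, E), Rationals), {-83/6}))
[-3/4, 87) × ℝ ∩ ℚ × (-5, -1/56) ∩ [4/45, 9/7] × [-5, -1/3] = (ℚ ∩ [4/45, 9/7]) × (-5, -1/3]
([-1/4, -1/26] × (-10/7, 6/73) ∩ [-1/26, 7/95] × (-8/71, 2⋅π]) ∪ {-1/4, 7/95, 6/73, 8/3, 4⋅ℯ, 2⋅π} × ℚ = ({-1/26} × (-8/71, 6/73)) ∪ ({-1/4, 7/95, 6/73, 8/3, 4⋅ℯ, 2⋅π} × ℚ)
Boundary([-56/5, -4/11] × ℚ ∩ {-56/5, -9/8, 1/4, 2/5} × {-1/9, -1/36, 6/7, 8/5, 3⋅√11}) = {-56/5, -9/8} × {-1/9, -1/36, 6/7, 8/5}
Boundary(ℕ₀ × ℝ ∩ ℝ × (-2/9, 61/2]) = ℕ₀ × [-2/9, 61/2]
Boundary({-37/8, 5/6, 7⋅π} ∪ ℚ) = ℝ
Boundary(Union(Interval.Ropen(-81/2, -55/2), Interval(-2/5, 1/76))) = {-81/2, -55/2, -2/5, 1/76}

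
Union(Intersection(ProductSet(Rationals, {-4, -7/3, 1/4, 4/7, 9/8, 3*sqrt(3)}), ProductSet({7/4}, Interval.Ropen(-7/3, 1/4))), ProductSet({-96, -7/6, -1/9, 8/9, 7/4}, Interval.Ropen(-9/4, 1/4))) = Union(ProductSet({7/4}, {-7/3}), ProductSet({-96, -7/6, -1/9, 8/9, 7/4}, Interval.Ropen(-9/4, 1/4)))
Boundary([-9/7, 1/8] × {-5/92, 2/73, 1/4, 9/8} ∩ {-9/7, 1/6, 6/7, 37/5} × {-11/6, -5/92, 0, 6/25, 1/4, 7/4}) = {-9/7} × {-5/92, 1/4}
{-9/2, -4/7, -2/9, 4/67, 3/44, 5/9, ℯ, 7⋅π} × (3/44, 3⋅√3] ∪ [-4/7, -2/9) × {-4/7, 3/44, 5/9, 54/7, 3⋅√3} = ([-4/7, -2/9) × {-4/7, 3/44, 5/9, 54/7, 3⋅√3}) ∪ ({-9/2, -4/7, -2/9, 4/67, 3/44, 5/9, ℯ, 7⋅π} × (3/44, 3⋅√3])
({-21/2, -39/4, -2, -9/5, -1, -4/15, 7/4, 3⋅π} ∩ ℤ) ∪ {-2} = {-2, -1}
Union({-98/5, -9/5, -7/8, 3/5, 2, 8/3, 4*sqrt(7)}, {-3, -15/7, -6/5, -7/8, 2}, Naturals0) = Union({-98/5, -3, -15/7, -9/5, -6/5, -7/8, 3/5, 8/3, 4*sqrt(7)}, Naturals0)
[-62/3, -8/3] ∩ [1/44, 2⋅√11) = ∅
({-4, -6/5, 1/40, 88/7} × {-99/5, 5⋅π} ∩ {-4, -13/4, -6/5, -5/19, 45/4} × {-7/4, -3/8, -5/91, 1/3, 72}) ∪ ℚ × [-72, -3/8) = ℚ × [-72, -3/8)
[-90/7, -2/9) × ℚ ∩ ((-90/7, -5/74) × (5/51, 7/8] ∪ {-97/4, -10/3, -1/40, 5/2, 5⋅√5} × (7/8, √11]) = ({-10/3} × (ℚ ∩ (7/8, √11])) ∪ ((-90/7, -2/9) × (ℚ ∩ (5/51, 7/8]))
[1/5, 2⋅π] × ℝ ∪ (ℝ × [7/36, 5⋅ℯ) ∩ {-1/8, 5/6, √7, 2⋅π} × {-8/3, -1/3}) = [1/5, 2⋅π] × ℝ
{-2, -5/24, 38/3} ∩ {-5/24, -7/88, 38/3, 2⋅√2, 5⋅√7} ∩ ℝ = {-5/24, 38/3}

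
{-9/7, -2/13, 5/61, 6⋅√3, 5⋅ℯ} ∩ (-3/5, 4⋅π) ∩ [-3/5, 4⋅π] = {-2/13, 5/61, 6⋅√3}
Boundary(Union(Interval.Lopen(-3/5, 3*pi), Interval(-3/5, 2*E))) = {-3/5, 3*pi}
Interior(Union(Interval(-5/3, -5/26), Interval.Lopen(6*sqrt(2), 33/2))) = Union(Interval.open(-5/3, -5/26), Interval.open(6*sqrt(2), 33/2))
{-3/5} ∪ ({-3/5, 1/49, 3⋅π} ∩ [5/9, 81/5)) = {-3/5, 3⋅π}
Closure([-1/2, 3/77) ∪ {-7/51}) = [-1/2, 3/77]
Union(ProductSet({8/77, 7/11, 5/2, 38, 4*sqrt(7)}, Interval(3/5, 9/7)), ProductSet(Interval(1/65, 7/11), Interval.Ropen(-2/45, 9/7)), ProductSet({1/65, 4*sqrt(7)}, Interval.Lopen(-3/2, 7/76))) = Union(ProductSet({1/65, 4*sqrt(7)}, Interval.Lopen(-3/2, 7/76)), ProductSet({8/77, 7/11, 5/2, 38, 4*sqrt(7)}, Interval(3/5, 9/7)), ProductSet(Interval(1/65, 7/11), Interval.Ropen(-2/45, 9/7)))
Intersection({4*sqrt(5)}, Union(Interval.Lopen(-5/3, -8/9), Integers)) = EmptySet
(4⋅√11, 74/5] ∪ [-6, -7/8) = [-6, -7/8) ∪ (4⋅√11, 74/5]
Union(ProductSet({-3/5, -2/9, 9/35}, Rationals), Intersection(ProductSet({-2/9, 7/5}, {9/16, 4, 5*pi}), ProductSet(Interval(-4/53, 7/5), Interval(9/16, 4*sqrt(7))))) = Union(ProductSet({7/5}, {9/16, 4}), ProductSet({-3/5, -2/9, 9/35}, Rationals))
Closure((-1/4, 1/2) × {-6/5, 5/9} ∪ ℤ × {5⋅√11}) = (ℤ × {5⋅√11}) ∪ ([-1/4, 1/2] × {-6/5, 5/9})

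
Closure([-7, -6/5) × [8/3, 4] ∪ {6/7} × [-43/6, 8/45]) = ({6/7} × [-43/6, 8/45]) ∪ ([-7, -6/5] × [8/3, 4])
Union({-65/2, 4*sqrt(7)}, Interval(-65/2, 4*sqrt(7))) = Interval(-65/2, 4*sqrt(7))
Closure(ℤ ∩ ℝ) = ℤ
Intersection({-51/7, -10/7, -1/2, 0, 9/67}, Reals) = {-51/7, -10/7, -1/2, 0, 9/67}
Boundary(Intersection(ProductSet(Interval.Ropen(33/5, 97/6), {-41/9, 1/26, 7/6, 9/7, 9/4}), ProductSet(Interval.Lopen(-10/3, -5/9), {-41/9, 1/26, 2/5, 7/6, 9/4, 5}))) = EmptySet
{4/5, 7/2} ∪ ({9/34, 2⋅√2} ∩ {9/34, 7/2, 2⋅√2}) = {9/34, 4/5, 7/2, 2⋅√2}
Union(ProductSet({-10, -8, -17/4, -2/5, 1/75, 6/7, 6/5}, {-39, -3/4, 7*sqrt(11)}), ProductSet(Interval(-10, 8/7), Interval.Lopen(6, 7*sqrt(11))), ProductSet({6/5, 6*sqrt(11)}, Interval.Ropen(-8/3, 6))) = Union(ProductSet({6/5, 6*sqrt(11)}, Interval.Ropen(-8/3, 6)), ProductSet({-10, -8, -17/4, -2/5, 1/75, 6/7, 6/5}, {-39, -3/4, 7*sqrt(11)}), ProductSet(Interval(-10, 8/7), Interval.Lopen(6, 7*sqrt(11))))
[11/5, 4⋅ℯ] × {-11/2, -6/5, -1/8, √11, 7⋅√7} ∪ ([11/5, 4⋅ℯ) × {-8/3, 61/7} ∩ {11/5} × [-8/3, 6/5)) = ({11/5} × {-8/3}) ∪ ([11/5, 4⋅ℯ] × {-11/2, -6/5, -1/8, √11, 7⋅√7})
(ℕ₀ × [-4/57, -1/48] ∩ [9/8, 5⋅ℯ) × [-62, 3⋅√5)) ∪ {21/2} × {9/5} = ({21/2} × {9/5}) ∪ ({2, 3, …, 13} × [-4/57, -1/48])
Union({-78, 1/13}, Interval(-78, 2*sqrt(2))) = Interval(-78, 2*sqrt(2))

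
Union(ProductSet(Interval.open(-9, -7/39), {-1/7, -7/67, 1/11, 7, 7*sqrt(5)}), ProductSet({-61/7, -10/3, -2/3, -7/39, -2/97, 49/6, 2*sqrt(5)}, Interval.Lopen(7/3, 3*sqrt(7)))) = Union(ProductSet({-61/7, -10/3, -2/3, -7/39, -2/97, 49/6, 2*sqrt(5)}, Interval.Lopen(7/3, 3*sqrt(7))), ProductSet(Interval.open(-9, -7/39), {-1/7, -7/67, 1/11, 7, 7*sqrt(5)}))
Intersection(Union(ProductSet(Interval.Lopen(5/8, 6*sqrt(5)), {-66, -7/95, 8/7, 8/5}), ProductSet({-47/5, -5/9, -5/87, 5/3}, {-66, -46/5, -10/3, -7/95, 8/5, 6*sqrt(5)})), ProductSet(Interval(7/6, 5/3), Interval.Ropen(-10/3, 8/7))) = Union(ProductSet({5/3}, {-10/3, -7/95}), ProductSet(Interval(7/6, 5/3), {-7/95}))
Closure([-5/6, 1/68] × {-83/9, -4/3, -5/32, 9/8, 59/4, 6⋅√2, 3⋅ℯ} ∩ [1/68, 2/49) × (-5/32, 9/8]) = {1/68} × {9/8}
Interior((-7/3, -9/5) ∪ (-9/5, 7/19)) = (-7/3, -9/5) ∪ (-9/5, 7/19)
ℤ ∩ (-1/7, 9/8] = {0, 1}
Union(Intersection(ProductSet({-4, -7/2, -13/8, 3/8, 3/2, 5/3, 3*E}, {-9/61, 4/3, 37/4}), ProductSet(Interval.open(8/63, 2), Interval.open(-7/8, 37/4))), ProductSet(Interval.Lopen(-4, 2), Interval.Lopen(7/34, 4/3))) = Union(ProductSet({3/8, 3/2, 5/3}, {-9/61, 4/3}), ProductSet(Interval.Lopen(-4, 2), Interval.Lopen(7/34, 4/3)))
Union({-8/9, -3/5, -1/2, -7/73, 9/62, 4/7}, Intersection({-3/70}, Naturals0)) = {-8/9, -3/5, -1/2, -7/73, 9/62, 4/7}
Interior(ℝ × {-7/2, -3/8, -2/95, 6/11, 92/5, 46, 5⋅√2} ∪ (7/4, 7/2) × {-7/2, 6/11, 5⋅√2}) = ∅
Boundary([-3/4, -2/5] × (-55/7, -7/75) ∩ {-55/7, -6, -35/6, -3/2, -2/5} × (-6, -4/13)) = {-2/5} × [-6, -4/13]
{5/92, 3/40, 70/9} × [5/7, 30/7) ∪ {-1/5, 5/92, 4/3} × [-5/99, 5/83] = ({-1/5, 5/92, 4/3} × [-5/99, 5/83]) ∪ ({5/92, 3/40, 70/9} × [5/7, 30/7))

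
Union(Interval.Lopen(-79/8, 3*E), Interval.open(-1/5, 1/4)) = Interval.Lopen(-79/8, 3*E)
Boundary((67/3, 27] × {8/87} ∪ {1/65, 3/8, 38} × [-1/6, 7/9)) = ([67/3, 27] × {8/87}) ∪ ({1/65, 3/8, 38} × [-1/6, 7/9])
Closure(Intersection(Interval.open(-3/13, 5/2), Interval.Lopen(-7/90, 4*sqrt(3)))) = Interval(-7/90, 5/2)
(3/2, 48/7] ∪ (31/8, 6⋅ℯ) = (3/2, 6⋅ℯ)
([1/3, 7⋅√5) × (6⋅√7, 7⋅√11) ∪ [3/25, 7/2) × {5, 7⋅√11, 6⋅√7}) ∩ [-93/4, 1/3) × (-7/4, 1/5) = ∅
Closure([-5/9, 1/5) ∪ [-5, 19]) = [-5, 19]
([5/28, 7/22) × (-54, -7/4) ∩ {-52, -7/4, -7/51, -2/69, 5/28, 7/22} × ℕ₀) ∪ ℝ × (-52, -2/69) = ℝ × (-52, -2/69)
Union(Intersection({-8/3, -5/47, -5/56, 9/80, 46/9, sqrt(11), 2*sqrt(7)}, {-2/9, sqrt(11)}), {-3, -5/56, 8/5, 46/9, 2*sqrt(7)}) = {-3, -5/56, 8/5, 46/9, sqrt(11), 2*sqrt(7)}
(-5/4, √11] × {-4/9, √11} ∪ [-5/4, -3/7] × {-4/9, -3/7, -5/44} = ([-5/4, -3/7] × {-4/9, -3/7, -5/44}) ∪ ((-5/4, √11] × {-4/9, √11})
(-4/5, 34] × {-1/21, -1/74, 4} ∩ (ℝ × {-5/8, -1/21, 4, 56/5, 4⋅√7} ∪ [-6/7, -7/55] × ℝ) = ((-4/5, 34] × {-1/21, 4}) ∪ ((-4/5, -7/55] × {-1/21, -1/74, 4})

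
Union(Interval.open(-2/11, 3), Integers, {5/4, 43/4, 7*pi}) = Union({43/4, 7*pi}, Integers, Interval.Lopen(-2/11, 3))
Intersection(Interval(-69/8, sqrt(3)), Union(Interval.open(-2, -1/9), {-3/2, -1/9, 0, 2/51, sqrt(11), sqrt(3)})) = Union({0, 2/51, sqrt(3)}, Interval.Lopen(-2, -1/9))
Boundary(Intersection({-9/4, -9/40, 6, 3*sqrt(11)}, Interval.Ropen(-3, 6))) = {-9/4, -9/40}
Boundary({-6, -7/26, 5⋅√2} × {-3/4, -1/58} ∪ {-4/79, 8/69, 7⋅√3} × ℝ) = ({-4/79, 8/69, 7⋅√3} × ℝ) ∪ ({-6, -7/26, 5⋅√2} × {-3/4, -1/58})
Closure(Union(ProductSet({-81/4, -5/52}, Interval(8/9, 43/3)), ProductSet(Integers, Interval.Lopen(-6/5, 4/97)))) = Union(ProductSet({-81/4, -5/52}, Interval(8/9, 43/3)), ProductSet(Integers, Interval(-6/5, 4/97)))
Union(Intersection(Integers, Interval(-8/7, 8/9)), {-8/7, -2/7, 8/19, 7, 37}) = Union({-8/7, -2/7, 8/19, 7, 37}, Range(-1, 1, 1))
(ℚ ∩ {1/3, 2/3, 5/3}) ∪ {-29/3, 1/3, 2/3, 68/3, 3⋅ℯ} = {-29/3, 1/3, 2/3, 5/3, 68/3, 3⋅ℯ}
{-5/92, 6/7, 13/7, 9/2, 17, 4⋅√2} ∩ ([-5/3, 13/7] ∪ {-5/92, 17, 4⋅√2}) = {-5/92, 6/7, 13/7, 17, 4⋅√2}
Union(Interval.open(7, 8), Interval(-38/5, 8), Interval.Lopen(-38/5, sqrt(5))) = Interval(-38/5, 8)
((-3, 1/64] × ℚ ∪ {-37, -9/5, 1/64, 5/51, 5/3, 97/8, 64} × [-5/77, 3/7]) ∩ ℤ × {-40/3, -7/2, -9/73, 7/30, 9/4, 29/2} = ({-37, 64} × {7/30}) ∪ ({-2, -1, 0} × {-40/3, -7/2, -9/73, 7/30, 9/4, 29/2})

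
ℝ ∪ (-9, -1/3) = (-∞, ∞)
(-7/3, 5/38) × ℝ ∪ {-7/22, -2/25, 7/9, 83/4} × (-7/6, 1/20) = ((-7/3, 5/38) × ℝ) ∪ ({-7/22, -2/25, 7/9, 83/4} × (-7/6, 1/20))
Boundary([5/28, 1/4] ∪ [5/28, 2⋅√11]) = {5/28, 2⋅√11}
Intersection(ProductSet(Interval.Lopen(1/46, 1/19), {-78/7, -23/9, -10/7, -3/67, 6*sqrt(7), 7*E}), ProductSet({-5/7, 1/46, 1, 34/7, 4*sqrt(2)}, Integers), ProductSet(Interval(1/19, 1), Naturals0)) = EmptySet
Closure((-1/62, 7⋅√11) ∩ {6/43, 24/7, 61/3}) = {6/43, 24/7, 61/3}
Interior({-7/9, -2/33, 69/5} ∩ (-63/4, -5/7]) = ∅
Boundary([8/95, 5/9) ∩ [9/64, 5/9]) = {9/64, 5/9}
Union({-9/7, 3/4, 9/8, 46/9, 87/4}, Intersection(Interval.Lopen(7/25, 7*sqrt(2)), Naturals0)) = Union({-9/7, 3/4, 9/8, 46/9, 87/4}, Range(1, 10, 1))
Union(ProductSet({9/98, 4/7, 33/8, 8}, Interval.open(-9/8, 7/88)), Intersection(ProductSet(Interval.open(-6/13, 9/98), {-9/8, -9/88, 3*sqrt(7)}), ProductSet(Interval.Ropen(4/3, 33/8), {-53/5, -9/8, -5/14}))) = ProductSet({9/98, 4/7, 33/8, 8}, Interval.open(-9/8, 7/88))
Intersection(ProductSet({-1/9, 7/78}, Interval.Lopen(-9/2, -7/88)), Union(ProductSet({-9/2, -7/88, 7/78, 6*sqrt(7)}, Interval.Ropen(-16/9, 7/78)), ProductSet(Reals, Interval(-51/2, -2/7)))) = Union(ProductSet({7/78}, Interval(-16/9, -7/88)), ProductSet({-1/9, 7/78}, Interval.Lopen(-9/2, -2/7)))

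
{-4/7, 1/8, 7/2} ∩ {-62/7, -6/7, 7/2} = {7/2}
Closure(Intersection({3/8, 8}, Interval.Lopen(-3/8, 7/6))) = {3/8}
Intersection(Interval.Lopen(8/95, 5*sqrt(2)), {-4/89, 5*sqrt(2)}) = {5*sqrt(2)}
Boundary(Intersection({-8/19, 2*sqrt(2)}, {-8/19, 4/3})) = {-8/19}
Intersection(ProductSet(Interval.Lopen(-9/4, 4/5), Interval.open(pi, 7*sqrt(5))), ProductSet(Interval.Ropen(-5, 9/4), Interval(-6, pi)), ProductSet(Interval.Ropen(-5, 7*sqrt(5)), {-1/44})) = EmptySet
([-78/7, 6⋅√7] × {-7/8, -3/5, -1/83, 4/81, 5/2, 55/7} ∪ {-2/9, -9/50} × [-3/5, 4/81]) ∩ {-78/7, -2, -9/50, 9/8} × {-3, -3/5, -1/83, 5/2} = {-78/7, -2, -9/50, 9/8} × {-3/5, -1/83, 5/2}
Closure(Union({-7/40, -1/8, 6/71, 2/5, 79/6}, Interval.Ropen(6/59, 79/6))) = Union({-7/40, -1/8, 6/71}, Interval(6/59, 79/6))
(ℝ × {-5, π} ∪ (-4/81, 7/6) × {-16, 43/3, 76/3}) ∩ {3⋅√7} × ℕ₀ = ∅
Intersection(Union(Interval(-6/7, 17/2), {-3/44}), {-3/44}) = {-3/44}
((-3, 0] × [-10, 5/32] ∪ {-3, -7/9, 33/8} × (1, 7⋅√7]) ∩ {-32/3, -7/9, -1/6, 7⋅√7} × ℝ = ({-7/9, -1/6} × [-10, 5/32]) ∪ ({-7/9} × (1, 7⋅√7])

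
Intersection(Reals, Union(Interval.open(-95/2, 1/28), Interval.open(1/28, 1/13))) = Union(Interval.open(-95/2, 1/28), Interval.open(1/28, 1/13))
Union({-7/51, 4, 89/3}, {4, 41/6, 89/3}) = {-7/51, 4, 41/6, 89/3}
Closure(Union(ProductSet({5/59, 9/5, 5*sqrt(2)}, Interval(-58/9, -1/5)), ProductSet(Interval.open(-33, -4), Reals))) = Union(ProductSet({5/59, 9/5, 5*sqrt(2)}, Interval(-58/9, -1/5)), ProductSet(Interval(-33, -4), Reals))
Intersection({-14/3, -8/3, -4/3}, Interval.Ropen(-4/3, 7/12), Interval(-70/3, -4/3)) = {-4/3}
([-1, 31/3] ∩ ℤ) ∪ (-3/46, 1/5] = {-1, 0, …, 10} ∪ (-3/46, 1/5]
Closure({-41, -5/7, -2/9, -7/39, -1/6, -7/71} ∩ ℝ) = {-41, -5/7, -2/9, -7/39, -1/6, -7/71}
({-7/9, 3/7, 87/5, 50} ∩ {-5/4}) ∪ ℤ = ℤ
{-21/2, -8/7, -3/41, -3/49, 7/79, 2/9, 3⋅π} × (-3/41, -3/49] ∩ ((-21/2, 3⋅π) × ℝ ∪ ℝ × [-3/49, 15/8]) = ({-8/7, -3/41, -3/49, 7/79, 2/9} × (-3/41, -3/49]) ∪ ({-21/2, -8/7, -3/41, -3/49, 7/79, 2/9, 3⋅π} × {-3/49})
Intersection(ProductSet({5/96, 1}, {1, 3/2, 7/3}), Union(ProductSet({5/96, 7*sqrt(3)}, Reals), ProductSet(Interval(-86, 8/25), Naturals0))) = ProductSet({5/96}, {1, 3/2, 7/3})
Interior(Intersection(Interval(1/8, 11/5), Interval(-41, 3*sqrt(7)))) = Interval.open(1/8, 11/5)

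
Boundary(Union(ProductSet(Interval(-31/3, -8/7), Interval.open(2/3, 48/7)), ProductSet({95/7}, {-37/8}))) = Union(ProductSet({95/7}, {-37/8}), ProductSet({-31/3, -8/7}, Interval(2/3, 48/7)), ProductSet(Interval(-31/3, -8/7), {2/3, 48/7}))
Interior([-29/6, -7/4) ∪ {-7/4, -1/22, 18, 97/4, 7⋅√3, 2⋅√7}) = (-29/6, -7/4)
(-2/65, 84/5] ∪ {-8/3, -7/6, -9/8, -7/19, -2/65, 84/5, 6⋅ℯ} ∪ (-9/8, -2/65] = {-8/3, -7/6} ∪ [-9/8, 84/5]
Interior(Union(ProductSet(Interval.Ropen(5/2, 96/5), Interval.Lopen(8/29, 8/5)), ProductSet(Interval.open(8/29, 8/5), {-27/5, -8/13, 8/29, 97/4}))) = ProductSet(Interval.open(5/2, 96/5), Interval.open(8/29, 8/5))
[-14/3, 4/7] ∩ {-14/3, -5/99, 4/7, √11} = {-14/3, -5/99, 4/7}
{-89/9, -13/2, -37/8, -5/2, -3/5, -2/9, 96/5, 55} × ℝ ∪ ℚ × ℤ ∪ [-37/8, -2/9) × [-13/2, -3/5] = (ℚ × ℤ) ∪ ({-89/9, -13/2, -37/8, -5/2, -3/5, -2/9, 96/5, 55} × ℝ) ∪ ([-37/8, -2/9) × [-13/2, -3/5])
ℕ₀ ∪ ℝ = ℝ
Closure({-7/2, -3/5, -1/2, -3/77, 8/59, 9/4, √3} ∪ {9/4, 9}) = {-7/2, -3/5, -1/2, -3/77, 8/59, 9/4, 9, √3}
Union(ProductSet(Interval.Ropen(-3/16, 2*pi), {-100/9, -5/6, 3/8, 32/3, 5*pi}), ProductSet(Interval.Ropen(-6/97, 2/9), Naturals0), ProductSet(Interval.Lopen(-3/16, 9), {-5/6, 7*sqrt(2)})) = Union(ProductSet(Interval.Lopen(-3/16, 9), {-5/6, 7*sqrt(2)}), ProductSet(Interval.Ropen(-3/16, 2*pi), {-100/9, -5/6, 3/8, 32/3, 5*pi}), ProductSet(Interval.Ropen(-6/97, 2/9), Naturals0))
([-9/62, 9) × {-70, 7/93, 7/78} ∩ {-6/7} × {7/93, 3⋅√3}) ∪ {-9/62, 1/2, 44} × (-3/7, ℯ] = {-9/62, 1/2, 44} × (-3/7, ℯ]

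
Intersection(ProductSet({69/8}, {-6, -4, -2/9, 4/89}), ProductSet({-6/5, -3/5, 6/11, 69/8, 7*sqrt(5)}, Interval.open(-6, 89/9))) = ProductSet({69/8}, {-4, -2/9, 4/89})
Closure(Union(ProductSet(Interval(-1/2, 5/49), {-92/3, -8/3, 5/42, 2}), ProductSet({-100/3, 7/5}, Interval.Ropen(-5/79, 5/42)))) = Union(ProductSet({-100/3, 7/5}, Interval(-5/79, 5/42)), ProductSet(Interval(-1/2, 5/49), {-92/3, -8/3, 5/42, 2}))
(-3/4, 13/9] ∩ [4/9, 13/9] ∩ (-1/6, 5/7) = [4/9, 5/7)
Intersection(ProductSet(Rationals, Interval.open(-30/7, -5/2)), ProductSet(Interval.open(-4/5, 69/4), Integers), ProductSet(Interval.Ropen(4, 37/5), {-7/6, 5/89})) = EmptySet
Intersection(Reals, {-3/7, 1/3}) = {-3/7, 1/3}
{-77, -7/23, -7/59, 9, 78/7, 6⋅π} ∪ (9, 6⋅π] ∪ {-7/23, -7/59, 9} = {-77, -7/23, -7/59} ∪ [9, 6⋅π]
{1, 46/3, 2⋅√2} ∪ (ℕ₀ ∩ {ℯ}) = {1, 46/3, 2⋅√2}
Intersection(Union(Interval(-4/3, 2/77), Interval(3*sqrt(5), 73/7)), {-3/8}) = {-3/8}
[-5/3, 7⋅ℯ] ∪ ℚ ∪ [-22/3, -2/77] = ℚ ∪ [-22/3, 7⋅ℯ]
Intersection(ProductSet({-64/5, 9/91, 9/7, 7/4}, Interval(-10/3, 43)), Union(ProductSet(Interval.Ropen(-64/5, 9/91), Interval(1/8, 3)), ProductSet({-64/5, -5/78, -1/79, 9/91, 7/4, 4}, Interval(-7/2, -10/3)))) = Union(ProductSet({-64/5}, Interval(1/8, 3)), ProductSet({-64/5, 9/91, 7/4}, {-10/3}))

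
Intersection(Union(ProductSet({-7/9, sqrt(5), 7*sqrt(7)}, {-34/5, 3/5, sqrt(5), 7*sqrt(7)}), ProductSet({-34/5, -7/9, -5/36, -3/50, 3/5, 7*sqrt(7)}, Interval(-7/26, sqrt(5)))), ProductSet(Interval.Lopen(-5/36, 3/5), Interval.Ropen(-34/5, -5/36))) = ProductSet({-3/50, 3/5}, Interval.Ropen(-7/26, -5/36))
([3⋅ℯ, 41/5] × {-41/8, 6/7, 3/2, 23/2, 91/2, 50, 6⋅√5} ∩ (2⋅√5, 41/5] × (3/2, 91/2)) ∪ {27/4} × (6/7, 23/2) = ({27/4} × (6/7, 23/2)) ∪ ([3⋅ℯ, 41/5] × {23/2, 6⋅√5})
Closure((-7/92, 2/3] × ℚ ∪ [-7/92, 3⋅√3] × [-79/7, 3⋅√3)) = ({-7/92} × ℝ) ∪ ((-7/92, 2/3] × ℚ) ∪ ([-7/92, 3⋅√3] × [-79/7, 3⋅√3]) ∪ ([-7/92, 2/3] × ((-∞, -79/7] ∪ [3⋅√3, ∞)))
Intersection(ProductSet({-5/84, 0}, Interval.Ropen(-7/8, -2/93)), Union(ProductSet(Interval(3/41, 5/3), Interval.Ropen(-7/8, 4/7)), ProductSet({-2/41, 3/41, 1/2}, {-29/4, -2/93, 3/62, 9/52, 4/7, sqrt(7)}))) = EmptySet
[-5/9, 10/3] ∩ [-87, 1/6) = [-5/9, 1/6)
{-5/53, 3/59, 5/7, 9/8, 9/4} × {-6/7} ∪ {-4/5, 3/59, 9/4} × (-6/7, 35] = ({-5/53, 3/59, 5/7, 9/8, 9/4} × {-6/7}) ∪ ({-4/5, 3/59, 9/4} × (-6/7, 35])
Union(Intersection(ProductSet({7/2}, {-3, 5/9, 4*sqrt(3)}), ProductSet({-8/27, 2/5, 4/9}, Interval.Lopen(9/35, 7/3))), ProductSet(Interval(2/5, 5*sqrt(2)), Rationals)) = ProductSet(Interval(2/5, 5*sqrt(2)), Rationals)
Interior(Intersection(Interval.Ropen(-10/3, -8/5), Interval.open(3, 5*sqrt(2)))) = EmptySet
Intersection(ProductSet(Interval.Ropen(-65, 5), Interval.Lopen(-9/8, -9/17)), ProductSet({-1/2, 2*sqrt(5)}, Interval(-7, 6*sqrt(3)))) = ProductSet({-1/2, 2*sqrt(5)}, Interval.Lopen(-9/8, -9/17))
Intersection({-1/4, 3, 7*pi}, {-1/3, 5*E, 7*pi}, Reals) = {7*pi}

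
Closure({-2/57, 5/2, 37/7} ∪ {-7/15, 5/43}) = {-7/15, -2/57, 5/43, 5/2, 37/7}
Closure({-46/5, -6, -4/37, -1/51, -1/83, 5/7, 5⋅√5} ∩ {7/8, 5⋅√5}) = {5⋅√5}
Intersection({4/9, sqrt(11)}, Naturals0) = EmptySet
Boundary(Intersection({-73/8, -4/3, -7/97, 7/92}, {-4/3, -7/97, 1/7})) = {-4/3, -7/97}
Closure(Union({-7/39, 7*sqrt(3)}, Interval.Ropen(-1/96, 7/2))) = Union({-7/39, 7*sqrt(3)}, Interval(-1/96, 7/2))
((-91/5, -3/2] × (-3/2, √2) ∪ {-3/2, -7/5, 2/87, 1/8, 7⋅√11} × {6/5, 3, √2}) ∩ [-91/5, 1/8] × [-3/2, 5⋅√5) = ({-3/2, -7/5, 2/87, 1/8} × {6/5, 3, √2}) ∪ ((-91/5, -3/2] × (-3/2, √2))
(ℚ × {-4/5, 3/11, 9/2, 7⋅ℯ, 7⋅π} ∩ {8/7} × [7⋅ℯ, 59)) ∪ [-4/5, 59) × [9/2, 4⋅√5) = ({8/7} × {7⋅ℯ, 7⋅π}) ∪ ([-4/5, 59) × [9/2, 4⋅√5))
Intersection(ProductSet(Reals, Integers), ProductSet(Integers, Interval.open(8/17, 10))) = ProductSet(Integers, Range(1, 10, 1))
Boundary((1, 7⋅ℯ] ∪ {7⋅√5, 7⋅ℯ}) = {1, 7⋅ℯ}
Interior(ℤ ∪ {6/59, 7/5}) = ∅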